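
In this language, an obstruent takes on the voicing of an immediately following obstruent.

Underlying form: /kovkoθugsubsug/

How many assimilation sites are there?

3

/v/ before /k/ (voiceless) → [f]
/g/ before /s/ (voiceless) → [k]
/b/ before /s/ (voiceless) → [p]
3 segments change.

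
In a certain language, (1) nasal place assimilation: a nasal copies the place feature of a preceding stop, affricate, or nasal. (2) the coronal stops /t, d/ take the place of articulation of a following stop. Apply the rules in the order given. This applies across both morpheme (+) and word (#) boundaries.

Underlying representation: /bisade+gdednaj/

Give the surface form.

[bisade+gdednaj]

Rule 1: no segment meets the rule's conditions; no change.
After rule 1: bisade+gdednaj
Rule 2: no segment meets the rule's conditions; no change.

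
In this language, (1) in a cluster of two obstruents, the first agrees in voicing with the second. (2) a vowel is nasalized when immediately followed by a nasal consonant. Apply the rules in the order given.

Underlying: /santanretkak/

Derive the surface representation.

[sãntãnretkak]

Rule 1: no segment meets the rule's conditions; no change.
After rule 1: santanretkak
Rule 2: /a/ before nasal /n/ → [ã]
Rule 2: /a/ before nasal /n/ → [ã]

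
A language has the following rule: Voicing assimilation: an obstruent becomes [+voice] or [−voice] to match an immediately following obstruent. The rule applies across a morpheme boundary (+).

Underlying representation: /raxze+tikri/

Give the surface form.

[raɣze+tikri]

/x/ before /z/ (voiced) → [ɣ]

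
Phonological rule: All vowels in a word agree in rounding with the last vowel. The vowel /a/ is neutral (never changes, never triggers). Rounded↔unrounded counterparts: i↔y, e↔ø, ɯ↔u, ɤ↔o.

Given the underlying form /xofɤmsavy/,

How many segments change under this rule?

/ɤ/ harmonizes with /y/ ([+round]) → [o]
1 segment changes.

1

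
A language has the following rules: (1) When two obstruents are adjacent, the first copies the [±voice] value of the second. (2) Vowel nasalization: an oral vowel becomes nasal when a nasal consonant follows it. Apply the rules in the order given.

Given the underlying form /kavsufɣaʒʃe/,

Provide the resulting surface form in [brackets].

[kafsuvɣaʃʃe]

Rule 1: /v/ before /s/ (voiceless) → [f]
Rule 1: /f/ before /ɣ/ (voiced) → [v]
Rule 1: /ʒ/ before /ʃ/ (voiceless) → [ʃ]
After rule 1: kafsuvɣaʃʃe
Rule 2: no segment meets the rule's conditions; no change.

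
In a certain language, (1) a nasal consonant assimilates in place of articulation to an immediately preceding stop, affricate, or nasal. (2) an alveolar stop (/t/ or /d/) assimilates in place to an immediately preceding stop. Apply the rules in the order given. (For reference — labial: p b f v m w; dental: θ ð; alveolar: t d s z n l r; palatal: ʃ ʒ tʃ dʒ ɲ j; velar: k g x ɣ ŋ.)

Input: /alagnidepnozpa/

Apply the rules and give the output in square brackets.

Rule 1: /n/ after /g/ (velar) → [ŋ]
Rule 1: /n/ after /p/ (labial) → [m]
After rule 1: alagŋidepmozpa
Rule 2: no segment meets the rule's conditions; no change.

[alagŋidepmozpa]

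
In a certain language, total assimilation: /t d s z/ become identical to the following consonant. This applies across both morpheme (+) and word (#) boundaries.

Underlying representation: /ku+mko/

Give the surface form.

[ku+mko]

no segment meets the rule's conditions; no change.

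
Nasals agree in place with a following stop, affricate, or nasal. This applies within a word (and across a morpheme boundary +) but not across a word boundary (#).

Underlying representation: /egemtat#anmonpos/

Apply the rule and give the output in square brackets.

/m/ before /t/ (alveolar) → [n]
/n/ before /m/ (labial) → [m]
/n/ before /p/ (labial) → [m]

[egentat#ammompos]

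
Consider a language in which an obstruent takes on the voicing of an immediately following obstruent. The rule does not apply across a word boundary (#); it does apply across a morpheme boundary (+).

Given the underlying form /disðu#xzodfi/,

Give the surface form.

[dizðu#ɣzotfi]

/s/ before /ð/ (voiced) → [z]
/x/ before /z/ (voiced) → [ɣ]
/d/ before /f/ (voiceless) → [t]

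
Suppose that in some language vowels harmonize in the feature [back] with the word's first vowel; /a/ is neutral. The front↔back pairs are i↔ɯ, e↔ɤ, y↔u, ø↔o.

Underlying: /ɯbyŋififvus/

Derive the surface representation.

/y/ harmonizes with /ɯ/ ([+back]) → [u]
/i/ harmonizes with /ɯ/ ([+back]) → [ɯ]
/i/ harmonizes with /ɯ/ ([+back]) → [ɯ]

[ɯbuŋɯfɯfvus]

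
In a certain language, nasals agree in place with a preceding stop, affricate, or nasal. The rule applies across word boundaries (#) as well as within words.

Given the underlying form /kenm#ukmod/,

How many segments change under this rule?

/m/ after /n/ (alveolar) → [n]
/m/ after /k/ (velar) → [ŋ]
2 segments change.

2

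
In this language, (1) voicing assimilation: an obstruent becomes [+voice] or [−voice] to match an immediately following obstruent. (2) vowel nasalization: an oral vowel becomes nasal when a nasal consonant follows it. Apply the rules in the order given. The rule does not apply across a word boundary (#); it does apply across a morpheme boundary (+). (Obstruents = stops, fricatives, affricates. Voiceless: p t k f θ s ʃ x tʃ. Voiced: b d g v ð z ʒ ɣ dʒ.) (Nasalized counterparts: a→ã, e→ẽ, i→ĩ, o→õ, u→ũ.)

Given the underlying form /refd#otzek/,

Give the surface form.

Rule 1: /f/ before /d/ (voiced) → [v]
Rule 1: /t/ before /z/ (voiced) → [d]
After rule 1: revd#odzek
Rule 2: no segment meets the rule's conditions; no change.

[revd#odzek]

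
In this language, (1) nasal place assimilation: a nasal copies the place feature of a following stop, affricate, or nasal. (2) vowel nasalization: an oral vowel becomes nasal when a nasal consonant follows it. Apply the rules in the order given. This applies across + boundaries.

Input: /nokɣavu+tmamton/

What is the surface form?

Rule 1: /m/ before /t/ (alveolar) → [n]
After rule 1: nokɣavu+tmanton
Rule 2: /a/ before nasal /n/ → [ã]
Rule 2: /o/ before nasal /n/ → [õ]

[nokɣavu+tmãntõn]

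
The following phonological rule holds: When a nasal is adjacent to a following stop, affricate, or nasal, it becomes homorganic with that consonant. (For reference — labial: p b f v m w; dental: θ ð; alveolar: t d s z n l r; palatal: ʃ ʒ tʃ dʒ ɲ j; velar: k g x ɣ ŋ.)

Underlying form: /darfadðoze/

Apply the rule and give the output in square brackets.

[darfadðoze]

no segment meets the rule's conditions; no change.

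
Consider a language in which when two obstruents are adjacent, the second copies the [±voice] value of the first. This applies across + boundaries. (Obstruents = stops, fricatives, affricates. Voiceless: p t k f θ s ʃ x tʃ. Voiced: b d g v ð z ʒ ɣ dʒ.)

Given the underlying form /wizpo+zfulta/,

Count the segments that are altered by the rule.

2

/p/ after /z/ (voiced) → [b]
/f/ after /z/ (voiced) → [v]
2 segments change.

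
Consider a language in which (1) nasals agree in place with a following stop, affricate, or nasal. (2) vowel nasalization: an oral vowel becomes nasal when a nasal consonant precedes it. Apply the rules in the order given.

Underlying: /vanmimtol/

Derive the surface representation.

Rule 1: /n/ before /m/ (labial) → [m]
Rule 1: /m/ before /t/ (alveolar) → [n]
After rule 1: vammintol
Rule 2: /i/ after nasal /m/ → [ĩ]

[vammĩntol]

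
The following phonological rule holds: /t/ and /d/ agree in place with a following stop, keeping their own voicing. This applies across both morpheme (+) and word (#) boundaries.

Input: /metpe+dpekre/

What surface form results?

[meppe+bpekre]

/t/ before /p/ (labial) → [p]
/d/ before /p/ (labial) → [b]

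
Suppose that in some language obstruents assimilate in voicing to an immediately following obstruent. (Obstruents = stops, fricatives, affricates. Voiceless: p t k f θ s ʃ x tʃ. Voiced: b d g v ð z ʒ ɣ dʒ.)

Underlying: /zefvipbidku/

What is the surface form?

/f/ before /v/ (voiced) → [v]
/p/ before /b/ (voiced) → [b]
/d/ before /k/ (voiceless) → [t]

[zevvibbitku]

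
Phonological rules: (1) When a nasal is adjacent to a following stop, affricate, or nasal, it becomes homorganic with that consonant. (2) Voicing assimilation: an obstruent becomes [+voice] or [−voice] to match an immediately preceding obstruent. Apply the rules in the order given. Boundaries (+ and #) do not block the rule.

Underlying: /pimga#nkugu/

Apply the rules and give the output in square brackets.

Rule 1: /m/ before /g/ (velar) → [ŋ]
Rule 1: /n/ before /k/ (velar) → [ŋ]
After rule 1: piŋga#ŋkugu
Rule 2: no segment meets the rule's conditions; no change.

[piŋga#ŋkugu]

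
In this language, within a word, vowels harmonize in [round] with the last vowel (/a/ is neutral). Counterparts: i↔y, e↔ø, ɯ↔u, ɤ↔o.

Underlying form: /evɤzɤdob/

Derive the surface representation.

/e/ harmonizes with /o/ ([+round]) → [ø]
/ɤ/ harmonizes with /o/ ([+round]) → [o]
/ɤ/ harmonizes with /o/ ([+round]) → [o]

[øvozodob]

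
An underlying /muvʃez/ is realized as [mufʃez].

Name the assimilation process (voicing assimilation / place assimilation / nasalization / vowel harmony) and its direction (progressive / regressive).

voicing assimilation, regressive

/v/→[f].
Each target copies a feature from the following segment, so the direction is regressive.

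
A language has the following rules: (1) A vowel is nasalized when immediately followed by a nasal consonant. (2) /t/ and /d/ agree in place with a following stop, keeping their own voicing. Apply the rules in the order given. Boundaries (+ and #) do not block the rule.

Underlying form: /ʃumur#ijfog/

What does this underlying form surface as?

[ʃũmur#ijfog]

Rule 1: /u/ before nasal /m/ → [ũ]
After rule 1: ʃũmur#ijfog
Rule 2: no segment meets the rule's conditions; no change.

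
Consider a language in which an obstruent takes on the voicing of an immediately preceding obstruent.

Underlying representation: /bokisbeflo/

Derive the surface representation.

/b/ after /s/ (voiceless) → [p]

[bokispeflo]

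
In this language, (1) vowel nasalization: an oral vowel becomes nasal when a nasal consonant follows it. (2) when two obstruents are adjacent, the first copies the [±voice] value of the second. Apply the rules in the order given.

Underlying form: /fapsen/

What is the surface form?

[fapsẽn]

Rule 1: /e/ before nasal /n/ → [ẽ]
After rule 1: fapsẽn
Rule 2: no segment meets the rule's conditions; no change.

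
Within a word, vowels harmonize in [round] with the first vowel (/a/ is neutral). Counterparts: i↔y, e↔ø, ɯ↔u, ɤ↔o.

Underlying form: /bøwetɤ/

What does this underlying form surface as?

[bøwøto]

/e/ harmonizes with /ø/ ([+round]) → [ø]
/ɤ/ harmonizes with /ø/ ([+round]) → [o]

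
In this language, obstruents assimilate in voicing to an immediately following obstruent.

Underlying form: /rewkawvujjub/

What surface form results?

[rewkawvujjub]

no segment meets the rule's conditions; no change.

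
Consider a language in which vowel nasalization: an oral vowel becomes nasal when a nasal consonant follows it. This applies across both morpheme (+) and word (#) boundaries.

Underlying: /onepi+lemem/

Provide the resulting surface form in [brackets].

[õnepi+lẽmẽm]

/o/ before nasal /n/ → [õ]
/e/ before nasal /m/ → [ẽ]
/e/ before nasal /m/ → [ẽ]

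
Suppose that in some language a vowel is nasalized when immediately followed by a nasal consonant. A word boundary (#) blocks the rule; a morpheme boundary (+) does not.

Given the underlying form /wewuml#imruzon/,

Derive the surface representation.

/u/ before nasal /m/ → [ũ]
/i/ before nasal /m/ → [ĩ]
/o/ before nasal /n/ → [õ]

[wewũml#ĩmruzõn]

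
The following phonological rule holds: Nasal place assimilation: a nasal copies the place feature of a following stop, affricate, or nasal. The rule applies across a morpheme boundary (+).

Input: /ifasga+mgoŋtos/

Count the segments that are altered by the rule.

2

/m/ before /g/ (velar) → [ŋ]
/ŋ/ before /t/ (alveolar) → [n]
2 segments change.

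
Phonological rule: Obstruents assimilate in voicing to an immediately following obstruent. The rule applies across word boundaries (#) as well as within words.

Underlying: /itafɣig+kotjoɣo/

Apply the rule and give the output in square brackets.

/f/ before /ɣ/ (voiced) → [v]
/g/ before /k/ (voiceless) → [k]

[itavɣik+kotjoɣo]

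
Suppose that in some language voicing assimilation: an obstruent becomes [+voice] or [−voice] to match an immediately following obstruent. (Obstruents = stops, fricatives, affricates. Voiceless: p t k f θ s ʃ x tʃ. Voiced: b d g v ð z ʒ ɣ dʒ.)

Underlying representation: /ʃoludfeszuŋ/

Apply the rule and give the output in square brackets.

/d/ before /f/ (voiceless) → [t]
/s/ before /z/ (voiced) → [z]

[ʃolutfezzuŋ]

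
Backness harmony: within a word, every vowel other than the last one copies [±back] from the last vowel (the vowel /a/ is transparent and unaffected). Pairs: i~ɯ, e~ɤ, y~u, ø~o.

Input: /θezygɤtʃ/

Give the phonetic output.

/e/ harmonizes with /ɤ/ ([+back]) → [ɤ]
/y/ harmonizes with /ɤ/ ([+back]) → [u]

[θɤzugɤtʃ]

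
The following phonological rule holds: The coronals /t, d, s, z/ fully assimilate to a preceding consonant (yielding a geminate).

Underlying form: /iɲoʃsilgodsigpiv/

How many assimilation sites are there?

2

/s/ after /ʃ/ → [ʃ] (total assimilation)
/s/ after /d/ → [d] (total assimilation)
2 segments change.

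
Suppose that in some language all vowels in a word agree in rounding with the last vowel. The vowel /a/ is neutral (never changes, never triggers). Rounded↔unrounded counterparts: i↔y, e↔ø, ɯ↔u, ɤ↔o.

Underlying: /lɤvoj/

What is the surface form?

[lovoj]

/ɤ/ harmonizes with /o/ ([+round]) → [o]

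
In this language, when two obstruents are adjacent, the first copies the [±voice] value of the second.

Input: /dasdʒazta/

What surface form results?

/s/ before /dʒ/ (voiced) → [z]
/z/ before /t/ (voiceless) → [s]

[dazdʒasta]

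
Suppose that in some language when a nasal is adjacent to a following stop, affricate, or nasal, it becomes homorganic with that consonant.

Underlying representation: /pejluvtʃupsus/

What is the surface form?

[pejluvtʃupsus]

no segment meets the rule's conditions; no change.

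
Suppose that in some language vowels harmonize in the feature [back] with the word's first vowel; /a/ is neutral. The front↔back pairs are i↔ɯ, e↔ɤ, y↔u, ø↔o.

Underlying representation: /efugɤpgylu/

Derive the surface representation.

/u/ harmonizes with /e/ ([-back]) → [y]
/ɤ/ harmonizes with /e/ ([-back]) → [e]
/u/ harmonizes with /e/ ([-back]) → [y]

[efygepgyly]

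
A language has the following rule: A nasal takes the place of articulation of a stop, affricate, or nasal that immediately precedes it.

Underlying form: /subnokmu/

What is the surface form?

/n/ after /b/ (labial) → [m]
/m/ after /k/ (velar) → [ŋ]

[submokŋu]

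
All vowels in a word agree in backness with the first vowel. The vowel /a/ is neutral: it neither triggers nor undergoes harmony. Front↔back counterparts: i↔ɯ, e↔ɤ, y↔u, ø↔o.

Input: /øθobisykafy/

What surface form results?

/o/ harmonizes with /ø/ ([-back]) → [ø]

[øθøbisykafy]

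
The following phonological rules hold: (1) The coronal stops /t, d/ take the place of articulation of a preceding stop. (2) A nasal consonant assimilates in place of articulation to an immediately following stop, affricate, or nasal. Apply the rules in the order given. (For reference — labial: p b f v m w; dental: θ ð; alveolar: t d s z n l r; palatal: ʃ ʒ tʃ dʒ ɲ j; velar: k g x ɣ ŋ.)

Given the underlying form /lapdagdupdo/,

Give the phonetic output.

[lapbaggupbo]

Rule 1: /d/ after /p/ (labial) → [b]
Rule 1: /d/ after /g/ (velar) → [g]
Rule 1: /d/ after /p/ (labial) → [b]
After rule 1: lapbaggupbo
Rule 2: no segment meets the rule's conditions; no change.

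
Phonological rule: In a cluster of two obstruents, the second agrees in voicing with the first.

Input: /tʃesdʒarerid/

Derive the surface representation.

[tʃestʃarerid]

/dʒ/ after /s/ (voiceless) → [tʃ]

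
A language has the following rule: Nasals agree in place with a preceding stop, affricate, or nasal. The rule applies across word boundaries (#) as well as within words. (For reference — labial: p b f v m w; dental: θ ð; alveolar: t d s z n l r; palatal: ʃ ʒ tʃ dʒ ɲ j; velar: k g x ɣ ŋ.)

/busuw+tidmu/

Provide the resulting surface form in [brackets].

/m/ after /d/ (alveolar) → [n]

[busuw+tidnu]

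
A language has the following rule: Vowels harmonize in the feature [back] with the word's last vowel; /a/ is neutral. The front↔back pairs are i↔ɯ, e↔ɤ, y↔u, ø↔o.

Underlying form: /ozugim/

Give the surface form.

[øzygim]

/o/ harmonizes with /i/ ([-back]) → [ø]
/u/ harmonizes with /i/ ([-back]) → [y]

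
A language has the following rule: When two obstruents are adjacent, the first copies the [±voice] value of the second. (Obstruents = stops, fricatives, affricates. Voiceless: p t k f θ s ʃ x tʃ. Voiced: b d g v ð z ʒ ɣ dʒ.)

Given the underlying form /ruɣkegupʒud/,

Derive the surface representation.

/ɣ/ before /k/ (voiceless) → [x]
/p/ before /ʒ/ (voiced) → [b]

[ruxkegubʒud]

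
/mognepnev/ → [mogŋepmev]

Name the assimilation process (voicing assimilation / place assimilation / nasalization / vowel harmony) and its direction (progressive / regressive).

place assimilation, progressive

/n/→[ŋ] /n/→[m].
Each target copies a feature from the preceding segment, so the direction is progressive.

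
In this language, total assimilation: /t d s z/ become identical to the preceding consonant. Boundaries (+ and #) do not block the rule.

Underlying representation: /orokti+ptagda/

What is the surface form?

[orokki+ppagga]

/t/ after /k/ → [k] (total assimilation)
/t/ after /p/ → [p] (total assimilation)
/d/ after /g/ → [g] (total assimilation)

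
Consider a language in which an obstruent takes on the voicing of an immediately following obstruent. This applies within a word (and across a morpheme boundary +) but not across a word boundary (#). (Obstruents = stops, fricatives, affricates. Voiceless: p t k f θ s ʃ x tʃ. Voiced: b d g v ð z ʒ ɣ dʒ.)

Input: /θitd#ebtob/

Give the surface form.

/t/ before /d/ (voiced) → [d]
/b/ before /t/ (voiceless) → [p]

[θidd#eptob]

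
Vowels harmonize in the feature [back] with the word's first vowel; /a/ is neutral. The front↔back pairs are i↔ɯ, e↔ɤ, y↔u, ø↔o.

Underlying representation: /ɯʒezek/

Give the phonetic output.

[ɯʒɤzɤk]

/e/ harmonizes with /ɯ/ ([+back]) → [ɤ]
/e/ harmonizes with /ɯ/ ([+back]) → [ɤ]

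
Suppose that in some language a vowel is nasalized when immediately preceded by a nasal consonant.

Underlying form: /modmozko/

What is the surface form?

/o/ after nasal /m/ → [õ]
/o/ after nasal /m/ → [õ]

[mõdmõzko]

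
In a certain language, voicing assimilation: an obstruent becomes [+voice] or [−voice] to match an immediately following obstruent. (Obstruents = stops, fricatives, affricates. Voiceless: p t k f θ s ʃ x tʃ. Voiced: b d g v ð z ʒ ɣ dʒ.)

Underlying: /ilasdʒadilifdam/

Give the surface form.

[ilazdʒadilivdam]

/s/ before /dʒ/ (voiced) → [z]
/f/ before /d/ (voiced) → [v]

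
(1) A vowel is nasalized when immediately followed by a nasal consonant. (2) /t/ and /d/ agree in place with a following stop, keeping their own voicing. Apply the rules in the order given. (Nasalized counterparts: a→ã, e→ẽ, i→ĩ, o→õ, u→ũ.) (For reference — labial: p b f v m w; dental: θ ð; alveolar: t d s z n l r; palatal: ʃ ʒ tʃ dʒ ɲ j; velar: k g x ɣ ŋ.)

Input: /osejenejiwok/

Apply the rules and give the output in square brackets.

Rule 1: /e/ before nasal /n/ → [ẽ]
After rule 1: osejẽnejiwok
Rule 2: no segment meets the rule's conditions; no change.

[osejẽnejiwok]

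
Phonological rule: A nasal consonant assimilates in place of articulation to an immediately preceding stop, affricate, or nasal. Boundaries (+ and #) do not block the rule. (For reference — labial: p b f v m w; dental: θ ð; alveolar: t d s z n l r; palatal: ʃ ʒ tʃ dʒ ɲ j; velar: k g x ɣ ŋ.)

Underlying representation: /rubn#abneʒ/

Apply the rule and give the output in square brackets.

[rubm#abmeʒ]

/n/ after /b/ (labial) → [m]
/n/ after /b/ (labial) → [m]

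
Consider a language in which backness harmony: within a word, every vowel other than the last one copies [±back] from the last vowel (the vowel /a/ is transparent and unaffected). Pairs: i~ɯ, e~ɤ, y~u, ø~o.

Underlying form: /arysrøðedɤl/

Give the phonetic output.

/y/ harmonizes with /ɤ/ ([+back]) → [u]
/ø/ harmonizes with /ɤ/ ([+back]) → [o]
/e/ harmonizes with /ɤ/ ([+back]) → [ɤ]

[arusroðɤdɤl]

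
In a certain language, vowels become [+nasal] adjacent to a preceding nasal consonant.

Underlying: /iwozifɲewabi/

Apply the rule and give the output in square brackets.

[iwozifɲẽwabi]

/e/ after nasal /ɲ/ → [ẽ]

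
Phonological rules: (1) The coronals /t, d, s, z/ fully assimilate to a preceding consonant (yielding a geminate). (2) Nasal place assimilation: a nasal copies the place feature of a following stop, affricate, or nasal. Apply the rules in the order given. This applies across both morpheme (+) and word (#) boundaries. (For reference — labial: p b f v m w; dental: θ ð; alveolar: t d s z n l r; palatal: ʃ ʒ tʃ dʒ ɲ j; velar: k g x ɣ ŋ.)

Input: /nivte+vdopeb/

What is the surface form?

[nivve+vvopeb]

Rule 1: /t/ after /v/ → [v] (total assimilation)
Rule 1: /d/ after /v/ → [v] (total assimilation)
After rule 1: nivve+vvopeb
Rule 2: no segment meets the rule's conditions; no change.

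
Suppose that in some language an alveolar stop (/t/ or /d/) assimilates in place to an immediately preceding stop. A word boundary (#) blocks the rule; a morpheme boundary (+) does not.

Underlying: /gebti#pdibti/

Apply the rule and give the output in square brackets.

/t/ after /b/ (labial) → [p]
/d/ after /p/ (labial) → [b]
/t/ after /b/ (labial) → [p]

[gebpi#pbibpi]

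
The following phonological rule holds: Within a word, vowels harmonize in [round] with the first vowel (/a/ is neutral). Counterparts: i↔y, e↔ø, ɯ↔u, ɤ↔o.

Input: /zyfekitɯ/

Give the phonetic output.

[zyføkytu]

/e/ harmonizes with /y/ ([+round]) → [ø]
/i/ harmonizes with /y/ ([+round]) → [y]
/ɯ/ harmonizes with /y/ ([+round]) → [u]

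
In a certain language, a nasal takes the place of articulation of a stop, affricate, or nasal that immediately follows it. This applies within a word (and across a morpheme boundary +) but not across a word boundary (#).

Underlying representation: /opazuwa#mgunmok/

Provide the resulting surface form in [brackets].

/m/ before /g/ (velar) → [ŋ]
/n/ before /m/ (labial) → [m]

[opazuwa#ŋgummok]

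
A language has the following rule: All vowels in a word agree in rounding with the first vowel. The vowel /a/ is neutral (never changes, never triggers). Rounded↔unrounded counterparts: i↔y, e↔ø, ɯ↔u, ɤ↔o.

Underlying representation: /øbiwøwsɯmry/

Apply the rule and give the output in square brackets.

[øbywøwsumry]

/i/ harmonizes with /ø/ ([+round]) → [y]
/ɯ/ harmonizes with /ø/ ([+round]) → [u]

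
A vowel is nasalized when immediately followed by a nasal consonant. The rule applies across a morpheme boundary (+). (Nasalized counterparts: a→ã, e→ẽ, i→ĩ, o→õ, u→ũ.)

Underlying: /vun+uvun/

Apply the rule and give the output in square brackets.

/u/ before nasal /n/ → [ũ]
/u/ before nasal /n/ → [ũ]

[vũn+uvũn]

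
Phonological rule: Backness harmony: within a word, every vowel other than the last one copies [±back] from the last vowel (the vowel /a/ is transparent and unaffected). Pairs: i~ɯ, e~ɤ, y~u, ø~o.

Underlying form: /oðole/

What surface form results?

[øðøle]

/o/ harmonizes with /e/ ([-back]) → [ø]
/o/ harmonizes with /e/ ([-back]) → [ø]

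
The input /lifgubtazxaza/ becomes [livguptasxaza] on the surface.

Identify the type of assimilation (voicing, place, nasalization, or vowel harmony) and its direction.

/f/→[v] /b/→[p] /z/→[s].
Each target copies a feature from the following segment, so the direction is regressive.

voicing assimilation, regressive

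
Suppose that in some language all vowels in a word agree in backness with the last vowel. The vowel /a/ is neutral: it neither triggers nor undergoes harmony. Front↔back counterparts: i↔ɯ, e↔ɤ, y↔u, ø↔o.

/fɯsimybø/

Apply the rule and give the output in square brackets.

/ɯ/ harmonizes with /ø/ ([-back]) → [i]

[fisimybø]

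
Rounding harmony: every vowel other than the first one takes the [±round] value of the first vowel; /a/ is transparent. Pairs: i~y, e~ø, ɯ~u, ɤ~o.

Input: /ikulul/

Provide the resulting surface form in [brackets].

[ikɯlɯl]

/u/ harmonizes with /i/ ([-round]) → [ɯ]
/u/ harmonizes with /i/ ([-round]) → [ɯ]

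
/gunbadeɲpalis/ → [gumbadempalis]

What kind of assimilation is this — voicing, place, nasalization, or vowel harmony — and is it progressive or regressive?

place assimilation, regressive

/n/→[m] /ɲ/→[m].
Each target copies a feature from the following segment, so the direction is regressive.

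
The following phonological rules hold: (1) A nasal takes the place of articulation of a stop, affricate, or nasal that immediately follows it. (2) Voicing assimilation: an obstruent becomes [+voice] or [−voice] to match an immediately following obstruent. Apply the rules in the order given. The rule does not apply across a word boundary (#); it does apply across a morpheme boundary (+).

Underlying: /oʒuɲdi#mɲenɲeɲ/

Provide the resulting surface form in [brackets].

[oʒundi#ɲɲeɲɲeɲ]

Rule 1: /ɲ/ before /d/ (alveolar) → [n]
Rule 1: /m/ before /ɲ/ (palatal) → [ɲ]
Rule 1: /n/ before /ɲ/ (palatal) → [ɲ]
After rule 1: oʒundi#ɲɲeɲɲeɲ
Rule 2: no segment meets the rule's conditions; no change.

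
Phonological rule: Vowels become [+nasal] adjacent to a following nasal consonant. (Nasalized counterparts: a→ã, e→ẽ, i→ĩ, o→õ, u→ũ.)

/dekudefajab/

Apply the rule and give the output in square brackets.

[dekudefajab]

no segment meets the rule's conditions; no change.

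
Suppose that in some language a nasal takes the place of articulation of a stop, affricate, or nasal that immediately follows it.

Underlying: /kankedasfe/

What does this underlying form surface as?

[kaŋkedasfe]

/n/ before /k/ (velar) → [ŋ]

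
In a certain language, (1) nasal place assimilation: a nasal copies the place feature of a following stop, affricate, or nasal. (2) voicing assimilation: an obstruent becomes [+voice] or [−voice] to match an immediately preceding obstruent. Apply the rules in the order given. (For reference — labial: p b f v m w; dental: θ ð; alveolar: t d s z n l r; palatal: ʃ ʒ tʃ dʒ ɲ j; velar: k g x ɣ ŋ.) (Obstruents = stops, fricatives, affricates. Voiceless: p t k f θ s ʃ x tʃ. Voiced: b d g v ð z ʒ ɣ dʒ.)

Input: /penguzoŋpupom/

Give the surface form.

Rule 1: /n/ before /g/ (velar) → [ŋ]
Rule 1: /ŋ/ before /p/ (labial) → [m]
After rule 1: peŋguzompupom
Rule 2: no segment meets the rule's conditions; no change.

[peŋguzompupom]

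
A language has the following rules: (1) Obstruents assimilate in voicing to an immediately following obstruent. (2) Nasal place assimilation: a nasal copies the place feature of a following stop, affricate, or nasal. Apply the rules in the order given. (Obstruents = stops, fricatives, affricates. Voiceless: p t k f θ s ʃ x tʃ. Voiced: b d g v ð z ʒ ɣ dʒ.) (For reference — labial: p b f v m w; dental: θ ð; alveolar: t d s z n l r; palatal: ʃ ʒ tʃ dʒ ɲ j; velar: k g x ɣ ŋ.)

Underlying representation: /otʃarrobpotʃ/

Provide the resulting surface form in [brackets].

[otʃarroppotʃ]

Rule 1: /b/ before /p/ (voiceless) → [p]
After rule 1: otʃarroppotʃ
Rule 2: no segment meets the rule's conditions; no change.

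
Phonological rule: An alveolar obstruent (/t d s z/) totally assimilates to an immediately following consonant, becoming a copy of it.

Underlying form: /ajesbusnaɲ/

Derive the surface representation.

[ajebbunnaɲ]

/s/ before /b/ → [b] (total assimilation)
/s/ before /n/ → [n] (total assimilation)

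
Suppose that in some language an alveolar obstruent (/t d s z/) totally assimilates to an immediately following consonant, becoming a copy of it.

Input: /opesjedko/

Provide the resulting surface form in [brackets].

/s/ before /j/ → [j] (total assimilation)
/d/ before /k/ → [k] (total assimilation)

[opejjekko]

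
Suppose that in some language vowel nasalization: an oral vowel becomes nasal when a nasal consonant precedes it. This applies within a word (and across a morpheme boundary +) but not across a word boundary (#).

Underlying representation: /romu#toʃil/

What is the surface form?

[romũ#toʃil]

/u/ after nasal /m/ → [ũ]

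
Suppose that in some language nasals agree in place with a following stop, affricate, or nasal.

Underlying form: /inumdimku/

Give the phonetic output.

[inundiŋku]

/m/ before /d/ (alveolar) → [n]
/m/ before /k/ (velar) → [ŋ]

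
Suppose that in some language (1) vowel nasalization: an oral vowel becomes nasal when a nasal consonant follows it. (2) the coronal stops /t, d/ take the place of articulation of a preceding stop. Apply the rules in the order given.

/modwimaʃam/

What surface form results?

Rule 1: /i/ before nasal /m/ → [ĩ]
Rule 1: /a/ before nasal /m/ → [ã]
After rule 1: modwĩmaʃãm
Rule 2: no segment meets the rule's conditions; no change.

[modwĩmaʃãm]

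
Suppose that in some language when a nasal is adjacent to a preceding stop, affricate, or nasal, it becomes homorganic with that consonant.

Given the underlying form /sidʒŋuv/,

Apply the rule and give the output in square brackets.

[sidʒɲuv]

/ŋ/ after /dʒ/ (palatal) → [ɲ]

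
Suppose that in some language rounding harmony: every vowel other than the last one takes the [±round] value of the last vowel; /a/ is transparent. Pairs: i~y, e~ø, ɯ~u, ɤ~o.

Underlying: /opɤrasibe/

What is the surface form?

[ɤpɤrasibe]

/o/ harmonizes with /e/ ([-round]) → [ɤ]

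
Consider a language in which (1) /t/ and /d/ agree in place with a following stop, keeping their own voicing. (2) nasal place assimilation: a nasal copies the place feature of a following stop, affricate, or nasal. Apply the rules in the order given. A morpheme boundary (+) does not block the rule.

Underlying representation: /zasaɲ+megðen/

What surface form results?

Rule 1: no segment meets the rule's conditions; no change.
After rule 1: zasaɲ+megðen
Rule 2: /ɲ/ before /m/ (labial) → [m]

[zasam+megðen]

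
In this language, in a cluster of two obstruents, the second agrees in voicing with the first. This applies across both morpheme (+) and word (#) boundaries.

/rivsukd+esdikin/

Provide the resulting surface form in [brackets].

[rivzukt+estikin]

/s/ after /v/ (voiced) → [z]
/d/ after /k/ (voiceless) → [t]
/d/ after /s/ (voiceless) → [t]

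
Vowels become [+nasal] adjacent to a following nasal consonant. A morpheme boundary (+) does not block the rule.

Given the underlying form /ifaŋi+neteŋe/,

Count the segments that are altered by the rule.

/a/ before nasal /ŋ/ → [ã]
/i/ before nasal /n/ → [ĩ]
/e/ before nasal /ŋ/ → [ẽ]
3 segments change.

3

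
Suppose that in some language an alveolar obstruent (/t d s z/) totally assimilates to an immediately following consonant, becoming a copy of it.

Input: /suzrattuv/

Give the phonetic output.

/z/ before /r/ → [r] (total assimilation)

[surrattuv]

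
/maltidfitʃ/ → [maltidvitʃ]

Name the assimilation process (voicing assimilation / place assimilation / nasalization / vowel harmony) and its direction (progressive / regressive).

voicing assimilation, progressive

/f/→[v].
Each target copies a feature from the preceding segment, so the direction is progressive.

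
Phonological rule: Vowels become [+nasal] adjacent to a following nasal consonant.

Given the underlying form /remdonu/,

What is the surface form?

[rẽmdõnu]

/e/ before nasal /m/ → [ẽ]
/o/ before nasal /n/ → [õ]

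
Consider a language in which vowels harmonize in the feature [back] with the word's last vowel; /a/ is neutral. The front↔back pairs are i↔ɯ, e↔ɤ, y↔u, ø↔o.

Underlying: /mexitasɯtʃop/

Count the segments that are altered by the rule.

2

/e/ harmonizes with /o/ ([+back]) → [ɤ]
/i/ harmonizes with /o/ ([+back]) → [ɯ]
2 segments change.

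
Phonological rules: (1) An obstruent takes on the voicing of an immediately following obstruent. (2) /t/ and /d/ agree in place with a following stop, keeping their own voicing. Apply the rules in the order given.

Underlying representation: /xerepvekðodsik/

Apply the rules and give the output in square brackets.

Rule 1: /p/ before /v/ (voiced) → [b]
Rule 1: /k/ before /ð/ (voiced) → [g]
Rule 1: /d/ before /s/ (voiceless) → [t]
After rule 1: xerebvegðotsik
Rule 2: no segment meets the rule's conditions; no change.

[xerebvegðotsik]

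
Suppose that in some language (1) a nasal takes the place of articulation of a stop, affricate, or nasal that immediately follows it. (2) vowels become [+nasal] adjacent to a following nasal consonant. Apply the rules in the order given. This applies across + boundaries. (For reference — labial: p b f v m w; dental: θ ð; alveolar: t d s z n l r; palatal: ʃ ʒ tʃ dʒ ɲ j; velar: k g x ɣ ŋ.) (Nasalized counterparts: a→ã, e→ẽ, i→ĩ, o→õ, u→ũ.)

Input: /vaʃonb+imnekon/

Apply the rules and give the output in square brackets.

[vaʃõmb+ĩnnekõn]

Rule 1: /n/ before /b/ (labial) → [m]
Rule 1: /m/ before /n/ (alveolar) → [n]
After rule 1: vaʃomb+innekon
Rule 2: /o/ before nasal /m/ → [õ]
Rule 2: /i/ before nasal /n/ → [ĩ]
Rule 2: /o/ before nasal /n/ → [õ]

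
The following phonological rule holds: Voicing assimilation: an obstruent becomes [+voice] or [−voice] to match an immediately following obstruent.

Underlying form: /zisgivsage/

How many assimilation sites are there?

2

/s/ before /g/ (voiced) → [z]
/v/ before /s/ (voiceless) → [f]
2 segments change.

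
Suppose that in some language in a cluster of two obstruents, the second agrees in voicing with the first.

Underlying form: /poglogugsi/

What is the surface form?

[poglogugzi]

/s/ after /g/ (voiced) → [z]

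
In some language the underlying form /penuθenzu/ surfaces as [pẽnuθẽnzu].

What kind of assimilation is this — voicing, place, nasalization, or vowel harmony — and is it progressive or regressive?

nasalization, regressive

/e/→[ẽ] /e/→[ẽ].
Each target copies a feature from the following segment, so the direction is regressive.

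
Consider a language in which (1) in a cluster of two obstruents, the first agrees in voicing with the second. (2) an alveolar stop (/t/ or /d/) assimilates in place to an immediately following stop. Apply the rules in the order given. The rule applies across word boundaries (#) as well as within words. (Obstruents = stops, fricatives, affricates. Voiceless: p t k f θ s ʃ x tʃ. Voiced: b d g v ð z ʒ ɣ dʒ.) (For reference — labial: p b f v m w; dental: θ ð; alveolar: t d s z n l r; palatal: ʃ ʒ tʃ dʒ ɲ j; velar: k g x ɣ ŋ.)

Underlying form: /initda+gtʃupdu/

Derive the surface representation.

[inidda+ktʃubdu]

Rule 1: /t/ before /d/ (voiced) → [d]
Rule 1: /g/ before /tʃ/ (voiceless) → [k]
Rule 1: /p/ before /d/ (voiced) → [b]
After rule 1: inidda+ktʃubdu
Rule 2: no segment meets the rule's conditions; no change.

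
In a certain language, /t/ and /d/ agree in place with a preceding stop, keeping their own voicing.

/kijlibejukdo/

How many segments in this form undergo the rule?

1

/d/ after /k/ (velar) → [g]
1 segment changes.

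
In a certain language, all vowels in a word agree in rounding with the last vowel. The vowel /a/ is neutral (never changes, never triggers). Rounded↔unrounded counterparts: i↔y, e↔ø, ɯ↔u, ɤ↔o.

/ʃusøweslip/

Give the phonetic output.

/u/ harmonizes with /i/ ([-round]) → [ɯ]
/ø/ harmonizes with /i/ ([-round]) → [e]

[ʃɯseweslip]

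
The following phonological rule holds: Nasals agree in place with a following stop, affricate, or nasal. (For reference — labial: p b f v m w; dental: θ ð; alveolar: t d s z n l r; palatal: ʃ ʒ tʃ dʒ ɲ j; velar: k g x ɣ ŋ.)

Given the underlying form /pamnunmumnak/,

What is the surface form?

/m/ before /n/ (alveolar) → [n]
/n/ before /m/ (labial) → [m]
/m/ before /n/ (alveolar) → [n]

[pannummunnak]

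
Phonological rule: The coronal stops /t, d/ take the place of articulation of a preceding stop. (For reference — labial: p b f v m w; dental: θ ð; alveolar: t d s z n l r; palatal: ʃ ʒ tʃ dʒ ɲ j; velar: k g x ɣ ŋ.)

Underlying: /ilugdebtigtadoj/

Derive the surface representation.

/d/ after /g/ (velar) → [g]
/t/ after /b/ (labial) → [p]
/t/ after /g/ (velar) → [k]

[iluggebpigkadoj]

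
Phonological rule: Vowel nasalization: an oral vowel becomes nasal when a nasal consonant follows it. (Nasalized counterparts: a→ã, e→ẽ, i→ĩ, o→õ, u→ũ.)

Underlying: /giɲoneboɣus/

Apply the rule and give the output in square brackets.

/i/ before nasal /ɲ/ → [ĩ]
/o/ before nasal /n/ → [õ]

[gĩɲõneboɣus]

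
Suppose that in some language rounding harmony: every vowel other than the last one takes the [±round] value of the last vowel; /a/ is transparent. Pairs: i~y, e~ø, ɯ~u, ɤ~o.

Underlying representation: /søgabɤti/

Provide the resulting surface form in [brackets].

[segabɤti]

/ø/ harmonizes with /i/ ([-round]) → [e]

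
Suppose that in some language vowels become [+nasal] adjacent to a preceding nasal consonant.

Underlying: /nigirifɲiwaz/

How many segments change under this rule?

/i/ after nasal /n/ → [ĩ]
/i/ after nasal /ɲ/ → [ĩ]
2 segments change.

2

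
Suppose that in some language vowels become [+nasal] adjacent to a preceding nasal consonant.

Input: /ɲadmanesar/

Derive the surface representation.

[ɲãdmãnẽsar]

/a/ after nasal /ɲ/ → [ã]
/a/ after nasal /m/ → [ã]
/e/ after nasal /n/ → [ẽ]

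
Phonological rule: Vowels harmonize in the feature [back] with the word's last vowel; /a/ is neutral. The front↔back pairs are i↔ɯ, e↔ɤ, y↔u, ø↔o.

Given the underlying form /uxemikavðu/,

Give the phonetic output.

[uxɤmɯkavðu]

/e/ harmonizes with /u/ ([+back]) → [ɤ]
/i/ harmonizes with /u/ ([+back]) → [ɯ]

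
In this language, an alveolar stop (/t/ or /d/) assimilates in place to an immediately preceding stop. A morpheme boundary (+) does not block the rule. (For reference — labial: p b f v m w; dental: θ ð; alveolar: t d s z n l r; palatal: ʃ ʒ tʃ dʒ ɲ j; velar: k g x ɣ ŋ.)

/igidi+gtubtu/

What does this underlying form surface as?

/t/ after /g/ (velar) → [k]
/t/ after /b/ (labial) → [p]

[igidi+gkubpu]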